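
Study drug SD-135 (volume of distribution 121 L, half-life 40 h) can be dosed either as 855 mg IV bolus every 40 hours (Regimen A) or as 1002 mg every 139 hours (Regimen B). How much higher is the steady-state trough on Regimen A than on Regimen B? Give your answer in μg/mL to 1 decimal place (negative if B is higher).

6.2 μg/mL

Regimen A: f = (1/2)^(40/40) ≈ 0.5000; Cmin,ss = (855/121)·f/(1−f) ≈ 7.066 μg/mL.
Regimen B: f = (1/2)^(139/40) ≈ 0.0899; Cmin,ss = (1002/121)·f/(1−f) ≈ 0.818 μg/mL.
Difference ≈ 7.066 − 0.818 ≈ 6.248 μg/mL.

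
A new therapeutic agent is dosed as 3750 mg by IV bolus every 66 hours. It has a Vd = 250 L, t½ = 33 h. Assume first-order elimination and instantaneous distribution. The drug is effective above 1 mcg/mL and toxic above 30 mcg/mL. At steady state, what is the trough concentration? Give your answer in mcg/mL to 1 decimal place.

τ = 66 h = 2 half-lives, so f = (1/2)^2 = 0.25.
At steady state, R = 1/(1 − 0.25) = 4/3.
Single-dose peak C₀ = D/Vd = 3750/250 = 15 mcg/mL.
Steady-state peak Cmax,ss = C₀·R = 15 × 4/3 ≈ 20.000 mcg/mL.
Steady-state trough Cmin,ss = Cmax,ss·f ≈ 20.000 × 0.25 ≈ 5.000 mcg/mL.
Trough 5.0 mcg/mL vs MEC 1 mcg/mL: adequate.

5.0 mcg/mL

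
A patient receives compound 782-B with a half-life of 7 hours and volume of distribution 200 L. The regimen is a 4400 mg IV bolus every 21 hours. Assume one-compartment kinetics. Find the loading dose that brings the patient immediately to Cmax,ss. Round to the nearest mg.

f = (1/2)^(21/7) ≈ 0.125000; accumulation ratio R = 1/(1−f) ≈ 1.14286.
Loading dose to hit Cmax,ss on first dose: D_load = D_maint·R ≈ 4400 × 1.14286 ≈ 5028.58 mg.

5029 mg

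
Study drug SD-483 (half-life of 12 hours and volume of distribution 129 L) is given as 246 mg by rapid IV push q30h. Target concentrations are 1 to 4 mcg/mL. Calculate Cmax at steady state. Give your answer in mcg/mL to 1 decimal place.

Over one 30-h interval, 30/12 ≈ 2.5 half-lives elapse, leaving f ≈ 0.1768 of each dose.
At steady state, accumulation factor R = 1/(1 − e^(−kτ)) ≈ 1.2148.
Single-dose peak C₀ = D/Vd = 246/129 ≈ 1.907 mcg/mL.
Steady-state peak Cmax,ss = C₀·R ≈ 1.907 × 1.2148 ≈ 2.317 mcg/mL.
Peak 2.3 mcg/mL vs MTC 4 mcg/mL: below toxic threshold.

2.3 mcg/mL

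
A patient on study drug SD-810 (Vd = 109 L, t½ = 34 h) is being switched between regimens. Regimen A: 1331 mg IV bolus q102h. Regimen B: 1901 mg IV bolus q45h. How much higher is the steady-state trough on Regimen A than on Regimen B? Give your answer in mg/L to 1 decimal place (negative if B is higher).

-9.9 mg/L

Regimen A: f = (1/2)^(102/34) ≈ 0.1250; Cmin,ss = (1331/109)·f/(1−f) ≈ 1.744 mg/L.
Regimen B: f = (1/2)^(45/34) ≈ 0.3996; Cmin,ss = (1901/109)·f/(1−f) ≈ 11.608 mg/L.
Difference ≈ 1.744 − 11.608 ≈ -9.864 mg/L.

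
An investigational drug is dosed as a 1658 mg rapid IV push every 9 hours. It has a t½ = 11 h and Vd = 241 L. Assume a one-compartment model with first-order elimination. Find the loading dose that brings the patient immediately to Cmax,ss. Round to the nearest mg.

f = (1/2)^(9/11) ≈ 0.567156; accumulation ratio R = 1/(1−f) ≈ 2.31030.
Loading dose to hit Cmax,ss on first dose: D_load = D_maint·R ≈ 1658 × 2.31030 ≈ 3830.48 mg.

3830 mg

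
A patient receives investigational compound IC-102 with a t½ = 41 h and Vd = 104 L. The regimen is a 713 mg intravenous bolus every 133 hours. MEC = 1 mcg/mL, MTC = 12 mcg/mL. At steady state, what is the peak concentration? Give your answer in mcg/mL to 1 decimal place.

τ/t½ = 133/41 ≈ 3.2439, so fraction remaining f = (1/2)^(133/41) ≈ 0.1056.
Accumulation ratio R = 1/(1 − f) ≈ 1/0.8944 ≈ 1.1181.
Each bolus raises the concentration by D/Vd = 713/104 ≈ 6.856 mcg/mL.
Steady-state peak Cmax,ss = C₀·R ≈ 6.856 × 1.1181 ≈ 7.666 mcg/mL.
Peak 7.7 mcg/mL vs MTC 12 mcg/mL: below toxic threshold.

7.7 mcg/mL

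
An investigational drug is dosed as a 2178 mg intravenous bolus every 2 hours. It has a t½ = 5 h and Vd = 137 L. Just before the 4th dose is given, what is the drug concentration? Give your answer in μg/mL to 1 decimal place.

28.1 μg/mL

f = (1/2)^(τ/t½) = (1/2)^(2/5) ≈ 0.7579.
C₀ = D/Vd = 2178/137 ≈ 15.898 μg/mL.
Before the 4th dose, 3 doses have been given. Superposition: Cmin = C₀·(f + f² + … + f^3).
≈ 15.898 × (0.7579 + 0.5744 + 0.4353) ≈ 15.898 × 1.7676 ≈ 28.101 μg/mL.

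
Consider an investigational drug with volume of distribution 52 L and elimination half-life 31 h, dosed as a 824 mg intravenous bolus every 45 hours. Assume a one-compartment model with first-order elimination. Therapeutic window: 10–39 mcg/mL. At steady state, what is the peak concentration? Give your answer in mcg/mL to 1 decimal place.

Over one 45-h interval, 45/31 ≈ 1.4516 half-lives elapse, leaving f ≈ 0.3656 of each dose.
At steady state, accumulation factor R = 1/(1 − e^(−kτ)) ≈ 1.5763.
Each bolus raises the concentration by D/Vd = 824/52 ≈ 15.846 mcg/mL.
Steady-state peak Cmax,ss = C₀·R ≈ 15.846 × 1.5763 ≈ 24.978 mcg/mL.
Peak 25.0 mcg/mL vs MTC 39 mcg/mL: below toxic threshold.

25.0 mcg/mL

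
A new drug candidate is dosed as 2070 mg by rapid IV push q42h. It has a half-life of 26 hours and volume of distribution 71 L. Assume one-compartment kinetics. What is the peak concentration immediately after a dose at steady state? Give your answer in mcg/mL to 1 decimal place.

43.3 mcg/mL

Over one 42-h interval, 42/26 ≈ 1.6154 half-lives elapse, leaving f ≈ 0.3264 of each dose.
Accumulation ratio R = 1/(1 − f) ≈ 1/0.6736 ≈ 1.4846.
Each bolus raises the concentration by D/Vd = 2070/71 ≈ 29.155 mcg/mL.
Steady-state peak Cmax,ss = C₀·R ≈ 29.155 × 1.4846 ≈ 43.284 mcg/mL.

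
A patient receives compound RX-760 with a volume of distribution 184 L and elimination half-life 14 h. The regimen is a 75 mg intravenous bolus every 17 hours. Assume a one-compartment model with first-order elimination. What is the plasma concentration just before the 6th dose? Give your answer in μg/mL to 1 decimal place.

f = (1/2)^(τ/t½) = (1/2)^(17/14) ≈ 0.4310.
C₀ = D/Vd = 75/184 ≈ 0.408 μg/mL.
Before the 6th dose, 5 doses have been given. Superposition: Cmin = C₀·(f + f² + … + f^5).
≈ 0.408 × (0.4310 + 0.1858 + 0.0801 + 0.0345 + 0.0149) ≈ 0.408 × 0.7463 ≈ 0.304 μg/mL.

0.3 μg/mL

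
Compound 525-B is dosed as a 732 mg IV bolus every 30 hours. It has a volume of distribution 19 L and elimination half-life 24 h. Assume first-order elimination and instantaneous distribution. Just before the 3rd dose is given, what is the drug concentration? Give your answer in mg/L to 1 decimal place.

23.0 mg/L

f = (1/2)^(τ/t½) = (1/2)^(30/24) ≈ 0.4204.
C₀ = D/Vd = 732/19 ≈ 38.526 mg/L.
Before the 3rd dose, 2 doses have been given. Superposition: Cmin = C₀·(f + f²).
≈ 38.526 × (0.4204 + 0.1767) ≈ 38.526 × 0.5971 ≈ 23.004 mg/L.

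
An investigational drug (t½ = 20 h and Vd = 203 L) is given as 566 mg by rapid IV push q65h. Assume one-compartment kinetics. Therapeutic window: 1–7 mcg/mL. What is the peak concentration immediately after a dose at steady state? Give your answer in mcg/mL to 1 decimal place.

τ/t½ = 65/20 ≈ 3.25, so fraction remaining f = (1/2)^(65/20) ≈ 0.1051.
At steady state, accumulation factor R = 1/(1 − e^(−kτ)) ≈ 1.1174.
Each bolus raises the concentration by D/Vd = 566/203 ≈ 2.788 mcg/mL.
Steady-state peak Cmax,ss = C₀·R ≈ 2.788 × 1.1174 ≈ 3.115 mcg/mL.
Peak 3.1 mcg/mL vs MTC 7 mcg/mL: below toxic threshold.

3.1 mcg/mL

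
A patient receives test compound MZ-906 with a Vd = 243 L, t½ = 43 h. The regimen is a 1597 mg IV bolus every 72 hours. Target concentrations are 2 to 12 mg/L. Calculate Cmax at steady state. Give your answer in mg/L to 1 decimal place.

9.6 mg/L

k = ln2/t½ = ln2/43 ≈ 0.016120 h⁻¹; fraction remaining f = e^(−kτ) = e^(−0.016120×72) ≈ 0.3133.
Accumulation ratio R = 1/(1 − f) ≈ 1/0.6867 ≈ 1.4562.
Single-dose peak C₀ = D/Vd = 1597/243 ≈ 6.572 mg/L.
Cmax,ss = C₀/(1 − f) ≈ 6.572/0.6867 ≈ 9.570 mg/L.
Peak 9.6 mg/L vs MTC 12 mg/L: below toxic threshold.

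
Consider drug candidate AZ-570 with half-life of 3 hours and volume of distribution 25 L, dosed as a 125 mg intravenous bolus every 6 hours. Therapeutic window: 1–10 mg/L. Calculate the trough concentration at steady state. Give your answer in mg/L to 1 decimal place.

1.7 mg/L

τ = 6 h = 2 half-lives, so f = (1/2)^2 = 0.25.
Accumulation ratio R = 1/(1 − f) = 1/0.75 = 4/3.
Single-dose peak C₀ = D/Vd = 125/25 = 5 mg/L.
Steady-state peak Cmax,ss = C₀·R = 5 × 4/3 ≈ 6.667 mg/L.
Steady-state trough Cmin,ss = Cmax,ss·f ≈ 6.667 × 0.25 ≈ 1.667 mg/L.
Trough 1.7 mg/L vs MEC 1 mg/L: adequate.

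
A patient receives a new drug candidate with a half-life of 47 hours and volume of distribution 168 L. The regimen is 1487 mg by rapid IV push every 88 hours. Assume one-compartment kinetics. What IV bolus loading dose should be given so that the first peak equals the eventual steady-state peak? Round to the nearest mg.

f = (1/2)^(88/47) ≈ 0.273130; accumulation ratio R = 1/(1−f) ≈ 1.37576.
Loading dose to hit Cmax,ss on first dose: D_load = D_maint·R ≈ 1487 × 1.37576 ≈ 2045.76 mg.

2046 mg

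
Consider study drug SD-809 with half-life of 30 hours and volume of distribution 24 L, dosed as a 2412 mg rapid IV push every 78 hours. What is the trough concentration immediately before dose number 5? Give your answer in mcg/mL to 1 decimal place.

f = (1/2)^(τ/t½) = (1/2)^(78/30) ≈ 0.1649.
C₀ = D/Vd = 2412/24 ≈ 100.500 mcg/mL.
Before the 5th dose, 4 doses have been given. Superposition: Cmin = C₀·(f + f² + … + f^4).
≈ 100.500 × (0.1649 + 0.0272 + 0.0045 + 0.0007) ≈ 100.500 × 0.1973 ≈ 19.829 mcg/mL.

19.8 mcg/mL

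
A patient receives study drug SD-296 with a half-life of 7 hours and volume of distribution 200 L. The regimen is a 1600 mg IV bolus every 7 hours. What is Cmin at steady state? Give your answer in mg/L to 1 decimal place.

8.0 mg/L

The dosing interval is 1 half-life, so f = 2^(−1) = 0.5.
Accumulation ratio R = 1/(1 − f) = 1/0.5 = 2/1.
Single-dose peak C₀ = D/Vd = 1600/200 = 8 mg/L.
Steady-state peak Cmax,ss = C₀·R = 8 × 2/1 ≈ 16.000 mg/L.
Steady-state trough Cmin,ss = Cmax,ss·f ≈ 16.000 × 0.5 ≈ 8.000 mg/L.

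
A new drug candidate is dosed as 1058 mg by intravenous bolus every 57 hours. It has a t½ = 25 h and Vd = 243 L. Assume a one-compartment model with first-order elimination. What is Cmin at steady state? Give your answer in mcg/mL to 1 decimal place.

1.1 mcg/mL

k = ln2/t½ = ln2/25 ≈ 0.027726 h⁻¹; fraction remaining f = e^(−kτ) = e^(−0.027726×57) ≈ 0.2059.
Each bolus raises the concentration by D/Vd = 1058/243 ≈ 4.354 mcg/mL.
Steady-state trough Cmin,ss = C₀·f/(1−f) ≈ 4.354 × 0.2059/0.7941 ≈ 1.129 mcg/mL.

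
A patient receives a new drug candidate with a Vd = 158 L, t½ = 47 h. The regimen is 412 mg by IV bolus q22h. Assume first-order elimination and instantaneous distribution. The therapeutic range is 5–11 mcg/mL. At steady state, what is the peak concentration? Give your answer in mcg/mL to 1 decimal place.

9.4 mcg/mL

τ/t½ = 22/47 ≈ 0.46809, so fraction remaining f = (1/2)^(22/47) ≈ 0.7229.
At steady state, accumulation factor R = 1/(1 − e^(−kτ)) ≈ 3.6088.
Single-dose peak C₀ = D/Vd = 412/158 ≈ 2.608 mcg/mL.
Steady-state peak Cmax,ss = C₀·R ≈ 2.608 × 3.6088 ≈ 9.412 mcg/mL.
Peak 9.4 mcg/mL vs MTC 11 mcg/mL: below toxic threshold.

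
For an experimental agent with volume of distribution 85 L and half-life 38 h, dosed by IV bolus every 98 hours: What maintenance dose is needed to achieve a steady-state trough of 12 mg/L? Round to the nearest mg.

τ/t½ = 98/38 ≈ 2.5789, so f = (1/2)^(98/38) ≈ 0.167363.
Cmin,ss = (D/Vd)·f/(1−f), so D = Cmin,ss·Vd·(1−f)/f.
D = 12 × 85 × (1−f)/f ≈ 12 × 85 × 4.97504 ≈ 5074.54 mg.

5075 mg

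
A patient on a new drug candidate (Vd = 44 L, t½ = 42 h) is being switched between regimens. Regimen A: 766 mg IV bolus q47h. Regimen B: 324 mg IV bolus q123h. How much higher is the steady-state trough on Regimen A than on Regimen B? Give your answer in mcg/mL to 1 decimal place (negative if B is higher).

13.7 mcg/mL

Regimen A: f = (1/2)^(47/42) ≈ 0.4604; Cmin,ss = (766/44)·f/(1−f) ≈ 14.854 mcg/mL.
Regimen B: f = (1/2)^(123/42) ≈ 0.1313; Cmin,ss = (324/44)·f/(1−f) ≈ 1.113 mcg/mL.
Difference ≈ 14.854 − 1.113 ≈ 13.741 mcg/mL.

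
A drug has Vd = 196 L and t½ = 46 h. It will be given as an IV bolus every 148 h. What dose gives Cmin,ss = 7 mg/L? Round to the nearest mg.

τ/t½ = 148/46 ≈ 3.2174, so f = (1/2)^(148/46) ≈ 0.107515.
Cmin,ss = (D/Vd)·f/(1−f), so D = Cmin,ss·Vd·(1−f)/f.
D = 7 × 196 × (1−f)/f ≈ 7 × 196 × 8.30103 ≈ 11389.01 mg.

11389 mg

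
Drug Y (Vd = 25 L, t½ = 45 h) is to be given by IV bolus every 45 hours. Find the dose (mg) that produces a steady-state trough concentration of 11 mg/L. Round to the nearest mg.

275 mg

τ/t½ = 45/45 ≈ 1, so f = (1/2)^(45/45) ≈ 0.500000.
Cmin,ss = (D/Vd)·f/(1−f), so D = Cmin,ss·Vd·(1−f)/f.
D = 11 × 25 × (1−f)/f ≈ 11 × 25 × 1.00000 ≈ 275.00 mg.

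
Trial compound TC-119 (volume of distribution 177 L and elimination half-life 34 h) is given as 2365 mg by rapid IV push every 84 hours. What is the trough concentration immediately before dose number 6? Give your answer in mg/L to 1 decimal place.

2.9 mg/L

f = (1/2)^(τ/t½) = (1/2)^(84/34) ≈ 0.1804.
C₀ = D/Vd = 2365/177 ≈ 13.362 mg/L.
Before the 6th dose, 5 doses have been given. Superposition: Cmin = C₀·(f + f² + … + f^5).
≈ 13.362 × (0.1804 + 0.0325 + 0.0059 + 0.0011 + 0.0002) ≈ 13.362 × 0.2201 ≈ 2.941 mg/L.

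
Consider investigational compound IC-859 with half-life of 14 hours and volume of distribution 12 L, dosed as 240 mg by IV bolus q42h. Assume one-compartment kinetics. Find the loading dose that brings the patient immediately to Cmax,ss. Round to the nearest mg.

f = (1/2)^(42/14) ≈ 0.125000; accumulation ratio R = 1/(1−f) ≈ 1.14286.
Loading dose to hit Cmax,ss on first dose: D_load = D_maint·R ≈ 240 × 1.14286 ≈ 274.29 mg.

274 mg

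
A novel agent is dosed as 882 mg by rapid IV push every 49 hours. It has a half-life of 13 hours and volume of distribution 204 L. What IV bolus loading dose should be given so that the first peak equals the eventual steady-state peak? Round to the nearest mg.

952 mg

f = (1/2)^(49/13) ≈ 0.073341; accumulation ratio R = 1/(1−f) ≈ 1.07915.
Loading dose to hit Cmax,ss on first dose: D_load = D_maint·R ≈ 882 × 1.07915 ≈ 951.81 mg.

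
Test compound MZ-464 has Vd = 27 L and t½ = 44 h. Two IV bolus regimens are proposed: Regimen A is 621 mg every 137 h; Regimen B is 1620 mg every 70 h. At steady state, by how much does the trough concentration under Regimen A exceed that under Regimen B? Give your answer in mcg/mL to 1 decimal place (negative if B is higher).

Regimen A: f = (1/2)^(137/44) ≈ 0.1155; Cmin,ss = (621/27)·f/(1−f) ≈ 3.003 mcg/mL.
Regimen B: f = (1/2)^(70/44) ≈ 0.3320; Cmin,ss = (1620/27)·f/(1−f) ≈ 29.820 mcg/mL.
Difference ≈ 3.003 − 29.820 ≈ -26.817 mcg/mL.

-26.8 mcg/mL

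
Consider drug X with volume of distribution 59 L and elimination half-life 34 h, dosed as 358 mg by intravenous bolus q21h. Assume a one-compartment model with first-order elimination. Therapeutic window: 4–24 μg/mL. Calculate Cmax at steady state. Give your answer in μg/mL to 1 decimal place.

τ/t½ = 21/34 ≈ 0.61765, so fraction remaining f = (1/2)^(21/34) ≈ 0.6517.
Accumulation ratio R = 1/(1 − f) ≈ 1/0.3483 ≈ 2.8711.
Each bolus raises the concentration by D/Vd = 358/59 ≈ 6.068 μg/mL.
Cmax,ss = C₀/(1 − f) ≈ 6.068/0.3483 ≈ 17.422 μg/mL.
Peak 17.4 μg/mL vs MTC 24 μg/mL: below toxic threshold.

17.4 μg/mL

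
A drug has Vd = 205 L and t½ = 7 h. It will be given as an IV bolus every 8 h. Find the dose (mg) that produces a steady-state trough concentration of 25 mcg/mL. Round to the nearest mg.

τ/t½ = 8/7 ≈ 1.1429, so f = (1/2)^(8/7) ≈ 0.452862.
Cmin,ss = (D/Vd)·f/(1−f), so D = Cmin,ss·Vd·(1−f)/f.
D = 25 × 205 × (1−f)/f ≈ 25 × 205 × 1.20818 ≈ 6191.92 mg.

6192 mg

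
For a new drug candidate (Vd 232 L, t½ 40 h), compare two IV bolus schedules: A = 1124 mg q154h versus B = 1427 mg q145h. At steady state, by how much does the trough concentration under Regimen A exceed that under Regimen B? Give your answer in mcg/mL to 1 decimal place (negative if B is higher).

-0.2 mcg/mL

Regimen A: f = (1/2)^(154/40) ≈ 0.0693; Cmin,ss = (1124/232)·f/(1−f) ≈ 0.361 mcg/mL.
Regimen B: f = (1/2)^(145/40) ≈ 0.0811; Cmin,ss = (1427/232)·f/(1−f) ≈ 0.543 mcg/mL.
Difference ≈ 0.361 − 0.543 ≈ -0.182 mcg/mL.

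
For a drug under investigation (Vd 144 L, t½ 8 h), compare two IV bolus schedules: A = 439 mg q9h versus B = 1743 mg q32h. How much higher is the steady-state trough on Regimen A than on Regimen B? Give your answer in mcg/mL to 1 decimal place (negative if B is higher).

Regimen A: f = (1/2)^(9/8) ≈ 0.4585; Cmin,ss = (439/144)·f/(1−f) ≈ 2.581 mcg/mL.
Regimen B: f = (1/2)^(32/8) ≈ 0.0625; Cmin,ss = (1743/144)·f/(1−f) ≈ 0.807 mcg/mL.
Difference ≈ 2.581 − 0.807 ≈ 1.774 mcg/mL.

1.8 mcg/mL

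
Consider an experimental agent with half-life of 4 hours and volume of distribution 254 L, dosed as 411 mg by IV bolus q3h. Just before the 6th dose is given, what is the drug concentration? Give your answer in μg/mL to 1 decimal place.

f = (1/2)^(τ/t½) = (1/2)^(3/4) ≈ 0.5946.
C₀ = D/Vd = 411/254 ≈ 1.618 μg/mL.
Before the 6th dose, 5 doses have been given. Superposition: Cmin = C₀·(f + f² + … + f^5).
≈ 1.618 × (0.5946 + 0.3535 + 0.2102 + 0.1250 + 0.0743) ≈ 1.618 × 1.3576 ≈ 2.197 μg/mL.

2.2 μg/mL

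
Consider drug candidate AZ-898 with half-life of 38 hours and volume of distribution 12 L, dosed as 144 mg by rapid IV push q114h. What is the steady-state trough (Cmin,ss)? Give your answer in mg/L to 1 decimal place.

The dosing interval is 3 half-lives, so f = 2^(−3) = 0.125.
Accumulation ratio R = 1/(1 − f) = 1/0.875 = 8/7.
Single-dose peak C₀ = D/Vd = 144/12 = 12 mg/L.
Steady-state peak Cmax,ss = C₀·R = 12 × 8/7 ≈ 13.714 mg/L.
Steady-state trough Cmin,ss = Cmax,ss·f ≈ 13.714 × 0.125 ≈ 1.714 mg/L.

1.7 mg/L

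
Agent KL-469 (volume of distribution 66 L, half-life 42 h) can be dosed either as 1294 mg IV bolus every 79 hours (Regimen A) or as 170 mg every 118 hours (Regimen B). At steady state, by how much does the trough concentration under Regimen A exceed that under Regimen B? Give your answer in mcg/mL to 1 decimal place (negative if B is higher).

Regimen A: f = (1/2)^(79/42) ≈ 0.2715; Cmin,ss = (1294/66)·f/(1−f) ≈ 7.307 mcg/mL.
Regimen B: f = (1/2)^(118/42) ≈ 0.1426; Cmin,ss = (170/66)·f/(1−f) ≈ 0.428 mcg/mL.
Difference ≈ 7.307 − 0.428 ≈ 6.879 mcg/mL.

6.9 mcg/mL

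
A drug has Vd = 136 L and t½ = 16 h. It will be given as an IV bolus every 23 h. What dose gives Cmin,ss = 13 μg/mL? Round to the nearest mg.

3021 mg

τ/t½ = 23/16 ≈ 1.4375, so f = (1/2)^(23/16) ≈ 0.369207.
Cmin,ss = (D/Vd)·f/(1−f), so D = Cmin,ss·Vd·(1−f)/f.
D = 13 × 136 × (1−f)/f ≈ 13 × 136 × 1.70851 ≈ 3020.65 mg.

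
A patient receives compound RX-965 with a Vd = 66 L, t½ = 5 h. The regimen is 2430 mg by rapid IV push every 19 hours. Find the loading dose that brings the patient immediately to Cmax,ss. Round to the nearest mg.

f = (1/2)^(19/5) ≈ 0.071794; accumulation ratio R = 1/(1−f) ≈ 1.07735.
Loading dose to hit Cmax,ss on first dose: D_load = D_maint·R ≈ 2430 × 1.07735 ≈ 2617.96 mg.

2618 mg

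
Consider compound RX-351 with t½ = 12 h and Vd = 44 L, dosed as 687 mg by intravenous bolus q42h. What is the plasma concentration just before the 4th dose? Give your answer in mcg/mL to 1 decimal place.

1.5 mcg/mL

f = (1/2)^(τ/t½) = (1/2)^(42/12) ≈ 0.0884.
C₀ = D/Vd = 687/44 ≈ 15.614 mcg/mL.
Before the 4th dose, 3 doses have been given. Superposition: Cmin = C₀·(f + f² + … + f^3).
≈ 15.614 × (0.0884 + 0.0078 + 0.0007) ≈ 15.614 × 0.0969 ≈ 1.513 mcg/mL.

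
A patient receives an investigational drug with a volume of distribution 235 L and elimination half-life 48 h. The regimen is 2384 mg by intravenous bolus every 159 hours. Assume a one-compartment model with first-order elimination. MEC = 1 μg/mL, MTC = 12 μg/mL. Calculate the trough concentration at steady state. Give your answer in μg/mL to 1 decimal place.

τ/t½ = 159/48 ≈ 3.3125, so fraction remaining f = (1/2)^(159/48) ≈ 0.1007.
Accumulation ratio R = 1/(1 − f) ≈ 1/0.8993 ≈ 1.1120.
Single-dose peak C₀ = D/Vd = 2384/235 ≈ 10.145 μg/mL.
Steady-state peak Cmax,ss = C₀·R ≈ 10.145 × 1.1120 ≈ 11.281 μg/mL.
Steady-state trough Cmin,ss = Cmax,ss·f ≈ 11.281 × 0.1007 ≈ 1.136 μg/mL.
Trough 1.1 μg/mL vs MEC 1 μg/mL: adequate.

1.1 μg/mL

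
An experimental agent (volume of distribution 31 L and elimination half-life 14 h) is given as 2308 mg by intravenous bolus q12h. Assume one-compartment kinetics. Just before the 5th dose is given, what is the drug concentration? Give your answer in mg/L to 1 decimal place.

f = (1/2)^(τ/t½) = (1/2)^(12/14) ≈ 0.5520.
C₀ = D/Vd = 2308/31 ≈ 74.452 mg/L.
Before the 5th dose, 4 doses have been given. Superposition: Cmin = C₀·(f + f² + … + f^4).
≈ 74.452 × (0.5520 + 0.3047 + 0.1682 + 0.0928) ≈ 74.452 × 1.1177 ≈ 83.215 mg/L.

83.2 mg/L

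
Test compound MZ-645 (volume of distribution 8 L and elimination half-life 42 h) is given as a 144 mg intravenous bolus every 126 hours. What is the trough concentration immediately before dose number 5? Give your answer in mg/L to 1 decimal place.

f = (1/2)^(τ/t½) = (1/2)^(126/42) ≈ 0.1250.
C₀ = D/Vd = 144/8 ≈ 18.000 mg/L.
Before the 5th dose, 4 doses have been given. Superposition: Cmin = C₀·(f + f² + … + f^4).
≈ 18.000 × (0.1250 + 0.0156 + 0.0020 + 0.0002) ≈ 18.000 × 0.1428 ≈ 2.570 mg/L.

2.6 mg/L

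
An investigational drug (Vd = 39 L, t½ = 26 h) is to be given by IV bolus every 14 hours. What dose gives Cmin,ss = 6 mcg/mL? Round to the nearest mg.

106 mg

τ/t½ = 14/26 ≈ 0.53846, so f = (1/2)^(14/26) ≈ 0.688505.
Cmin,ss = (D/Vd)·f/(1−f), so D = Cmin,ss·Vd·(1−f)/f.
D = 6 × 39 × (1−f)/f ≈ 6 × 39 × 0.45242 ≈ 105.87 mg.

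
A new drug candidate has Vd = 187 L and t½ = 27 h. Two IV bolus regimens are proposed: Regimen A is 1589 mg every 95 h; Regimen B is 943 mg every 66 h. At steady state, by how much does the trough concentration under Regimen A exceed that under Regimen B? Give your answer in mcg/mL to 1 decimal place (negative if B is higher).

-0.3 mcg/mL

Regimen A: f = (1/2)^(95/27) ≈ 0.0873; Cmin,ss = (1589/187)·f/(1−f) ≈ 0.813 mcg/mL.
Regimen B: f = (1/2)^(66/27) ≈ 0.1837; Cmin,ss = (943/187)·f/(1−f) ≈ 1.135 mcg/mL.
Difference ≈ 0.813 − 1.135 ≈ -0.322 mcg/mL.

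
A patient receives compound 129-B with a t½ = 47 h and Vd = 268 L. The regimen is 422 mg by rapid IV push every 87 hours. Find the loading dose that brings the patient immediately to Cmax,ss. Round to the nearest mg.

f = (1/2)^(87/47) ≈ 0.277188; accumulation ratio R = 1/(1−f) ≈ 1.38349.
Loading dose to hit Cmax,ss on first dose: D_load = D_maint·R ≈ 422 × 1.38349 ≈ 583.83 mg.

584 mg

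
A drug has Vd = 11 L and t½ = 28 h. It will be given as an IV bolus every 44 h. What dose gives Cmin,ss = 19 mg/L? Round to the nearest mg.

412 mg

τ/t½ = 44/28 ≈ 1.5714, so f = (1/2)^(44/28) ≈ 0.336475.
Cmin,ss = (D/Vd)·f/(1−f), so D = Cmin,ss·Vd·(1−f)/f.
D = 19 × 11 × (1−f)/f ≈ 19 × 11 × 1.97199 ≈ 412.15 mg.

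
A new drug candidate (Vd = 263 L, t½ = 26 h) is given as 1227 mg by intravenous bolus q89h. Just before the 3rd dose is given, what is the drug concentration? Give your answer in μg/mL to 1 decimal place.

f = (1/2)^(τ/t½) = (1/2)^(89/26) ≈ 0.0932.
C₀ = D/Vd = 1227/263 ≈ 4.665 μg/mL.
Before the 3rd dose, 2 doses have been given. Superposition: Cmin = C₀·(f + f²).
≈ 4.665 × (0.0932 + 0.0087) ≈ 4.665 × 0.1019 ≈ 0.475 μg/mL.

0.5 μg/mL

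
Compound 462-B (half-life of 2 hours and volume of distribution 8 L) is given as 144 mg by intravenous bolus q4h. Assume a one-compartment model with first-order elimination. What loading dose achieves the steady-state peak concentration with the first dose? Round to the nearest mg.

192 mg

f = (1/2)^(4/2) ≈ 0.250000; accumulation ratio R = 1/(1−f) ≈ 1.33333.
Loading dose to hit Cmax,ss on first dose: D_load = D_maint·R ≈ 144 × 1.33333 ≈ 192.00 mg.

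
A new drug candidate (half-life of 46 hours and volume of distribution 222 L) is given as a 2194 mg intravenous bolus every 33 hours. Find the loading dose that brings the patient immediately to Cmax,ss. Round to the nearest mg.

5600 mg

f = (1/2)^(33/46) ≈ 0.608196; accumulation ratio R = 1/(1−f) ≈ 2.55230.
Loading dose to hit Cmax,ss on first dose: D_load = D_maint·R ≈ 2194 × 2.55230 ≈ 5599.75 mg.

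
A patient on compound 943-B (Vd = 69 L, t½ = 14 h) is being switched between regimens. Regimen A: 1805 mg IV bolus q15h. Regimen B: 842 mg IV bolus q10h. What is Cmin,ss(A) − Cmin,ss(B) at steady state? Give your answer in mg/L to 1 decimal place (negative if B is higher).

4.7 mg/L

Regimen A: f = (1/2)^(15/14) ≈ 0.4758; Cmin,ss = (1805/69)·f/(1−f) ≈ 23.744 mg/L.
Regimen B: f = (1/2)^(10/14) ≈ 0.6095; Cmin,ss = (842/69)·f/(1−f) ≈ 19.047 mg/L.
Difference ≈ 23.744 − 19.047 ≈ 4.697 mg/L.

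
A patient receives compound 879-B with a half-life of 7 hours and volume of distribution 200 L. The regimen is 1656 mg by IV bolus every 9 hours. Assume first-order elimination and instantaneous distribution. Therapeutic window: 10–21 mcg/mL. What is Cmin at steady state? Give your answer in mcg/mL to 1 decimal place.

5.8 mcg/mL

k = ln2/t½ = ln2/7 ≈ 0.099021 h⁻¹; fraction remaining f = e^(−kτ) = e^(−0.099021×9) ≈ 0.4102.
Accumulation ratio R = 1/(1 − f) ≈ 1/0.5898 ≈ 1.6955.
Each bolus raises the concentration by D/Vd = 1656/200 ≈ 8.280 mcg/mL.
Cmax,ss = C₀/(1 − f) ≈ 8.280/0.5898 ≈ 14.039 mcg/mL.
One interval later, Cmin,ss = Cmax,ss·e^(−kτ) ≈ 14.039 × 0.4102 ≈ 5.759 mcg/mL.
Trough 5.8 mcg/mL vs MEC 10 mcg/mL: subtherapeutic.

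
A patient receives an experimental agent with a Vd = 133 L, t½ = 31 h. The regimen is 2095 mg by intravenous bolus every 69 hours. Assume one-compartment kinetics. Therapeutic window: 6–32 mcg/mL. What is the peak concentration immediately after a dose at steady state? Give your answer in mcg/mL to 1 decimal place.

20.0 mcg/mL

k = ln2/t½ = ln2/31 ≈ 0.022360 h⁻¹; fraction remaining f = e^(−kτ) = e^(−0.022360×69) ≈ 0.2138.
At steady state, accumulation factor R = 1/(1 − e^(−kτ)) ≈ 1.2719.
Single-dose peak C₀ = D/Vd = 2095/133 ≈ 15.752 mcg/mL.
Steady-state peak Cmax,ss = C₀·R ≈ 15.752 × 1.2719 ≈ 20.035 mcg/mL.
Peak 20.0 mcg/mL vs MTC 32 mcg/mL: below toxic threshold.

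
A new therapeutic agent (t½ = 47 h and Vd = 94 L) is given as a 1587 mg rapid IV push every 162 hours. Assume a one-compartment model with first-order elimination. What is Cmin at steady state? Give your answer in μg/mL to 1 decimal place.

Over one 162-h interval, 162/47 ≈ 3.4468 half-lives elapse, leaving f ≈ 0.0917 of each dose.
Accumulation ratio R = 1/(1 − f) ≈ 1/0.9083 ≈ 1.1010.
Each bolus raises the concentration by D/Vd = 1587/94 ≈ 16.883 μg/mL.
Steady-state peak Cmax,ss = C₀·R ≈ 16.883 × 1.1010 ≈ 18.588 μg/mL.
One interval later, Cmin,ss = Cmax,ss·e^(−kτ) ≈ 18.588 × 0.0917 ≈ 1.705 μg/mL.

1.7 μg/mL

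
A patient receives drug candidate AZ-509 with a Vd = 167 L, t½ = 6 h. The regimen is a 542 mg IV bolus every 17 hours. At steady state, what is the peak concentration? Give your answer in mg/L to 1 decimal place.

3.8 mg/L

k = ln2/t½ = ln2/6 ≈ 0.115525 h⁻¹; fraction remaining f = e^(−kτ) = e^(−0.115525×17) ≈ 0.1403.
At steady state, accumulation factor R = 1/(1 − e^(−kτ)) ≈ 1.1632.
Each bolus raises the concentration by D/Vd = 542/167 ≈ 3.246 mg/L.
Cmax,ss = C₀/(1 − f) ≈ 3.246/0.8597 ≈ 3.776 mg/L.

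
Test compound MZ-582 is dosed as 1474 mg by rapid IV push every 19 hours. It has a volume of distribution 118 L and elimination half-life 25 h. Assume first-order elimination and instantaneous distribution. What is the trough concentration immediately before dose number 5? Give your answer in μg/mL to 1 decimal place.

f = (1/2)^(τ/t½) = (1/2)^(19/25) ≈ 0.5905.
C₀ = D/Vd = 1474/118 ≈ 12.492 μg/mL.
Before the 5th dose, 4 doses have been given. Superposition: Cmin = C₀·(f + f² + … + f^4).
≈ 12.492 × (0.5905 + 0.3487 + 0.2059 + 0.1216) ≈ 12.492 × 1.2667 ≈ 15.824 μg/mL.

15.8 μg/mL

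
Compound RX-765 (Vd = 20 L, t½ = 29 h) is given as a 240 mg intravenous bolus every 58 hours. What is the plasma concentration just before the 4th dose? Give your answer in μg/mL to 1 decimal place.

f = (1/2)^(τ/t½) = (1/2)^(58/29) ≈ 0.2500.
C₀ = D/Vd = 240/20 ≈ 12.000 μg/mL.
Before the 4th dose, 3 doses have been given. Superposition: Cmin = C₀·(f + f² + … + f^3).
≈ 12.000 × (0.2500 + 0.0625 + 0.0156) ≈ 12.000 × 0.3281 ≈ 3.937 μg/mL.

3.9 μg/mL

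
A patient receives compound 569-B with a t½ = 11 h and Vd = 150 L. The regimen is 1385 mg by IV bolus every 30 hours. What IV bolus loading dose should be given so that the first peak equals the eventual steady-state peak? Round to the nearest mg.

f = (1/2)^(30/11) ≈ 0.151011; accumulation ratio R = 1/(1−f) ≈ 1.17787.
Loading dose to hit Cmax,ss on first dose: D_load = D_maint·R ≈ 1385 × 1.17787 ≈ 1631.35 mg.

1631 mg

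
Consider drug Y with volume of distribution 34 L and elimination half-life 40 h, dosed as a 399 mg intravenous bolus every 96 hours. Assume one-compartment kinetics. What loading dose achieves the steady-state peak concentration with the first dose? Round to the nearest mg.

492 mg

f = (1/2)^(96/40) ≈ 0.189465; accumulation ratio R = 1/(1−f) ≈ 1.23375.
Loading dose to hit Cmax,ss on first dose: D_load = D_maint·R ≈ 399 × 1.23375 ≈ 492.27 mg.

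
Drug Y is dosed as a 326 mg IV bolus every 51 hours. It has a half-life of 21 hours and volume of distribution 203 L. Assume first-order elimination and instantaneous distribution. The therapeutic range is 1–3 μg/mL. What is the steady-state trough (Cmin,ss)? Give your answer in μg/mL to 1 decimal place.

Over one 51-h interval, 51/21 ≈ 2.4286 half-lives elapse, leaving f ≈ 0.1857 of each dose.
Each bolus raises the concentration by D/Vd = 326/203 ≈ 1.606 μg/mL.
Steady-state trough Cmin,ss = C₀·f/(1−f) ≈ 1.606 × 0.1857/0.8143 ≈ 0.366 μg/mL.
Trough 0.4 μg/mL vs MEC 1 μg/mL: subtherapeutic.

0.4 μg/mL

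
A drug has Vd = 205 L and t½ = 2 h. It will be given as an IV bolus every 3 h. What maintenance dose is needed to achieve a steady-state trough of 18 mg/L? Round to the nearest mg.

6747 mg

τ/t½ = 3/2 ≈ 1.5, so f = (1/2)^(3/2) ≈ 0.353553.
Cmin,ss = (D/Vd)·f/(1−f), so D = Cmin,ss·Vd·(1−f)/f.
D = 18 × 205 × (1−f)/f ≈ 18 × 205 × 1.82843 ≈ 6746.91 mg.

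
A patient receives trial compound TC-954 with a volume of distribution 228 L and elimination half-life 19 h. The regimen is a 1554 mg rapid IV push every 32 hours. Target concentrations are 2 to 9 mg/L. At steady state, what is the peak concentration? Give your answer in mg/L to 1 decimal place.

9.9 mg/L

τ/t½ = 32/19 ≈ 1.6842, so fraction remaining f = (1/2)^(32/19) ≈ 0.3112.
Accumulation ratio R = 1/(1 − f) ≈ 1/0.6888 ≈ 1.4518.
Single-dose peak C₀ = D/Vd = 1554/228 ≈ 6.816 mg/L.
Steady-state peak Cmax,ss = C₀·R ≈ 6.816 × 1.4518 ≈ 9.895 mg/L.
Peak 9.9 mg/L vs MTC 9 mg/L: exceeds toxic threshold.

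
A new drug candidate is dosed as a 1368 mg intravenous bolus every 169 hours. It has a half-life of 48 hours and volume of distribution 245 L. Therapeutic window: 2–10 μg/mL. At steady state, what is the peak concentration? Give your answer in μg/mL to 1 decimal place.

6.1 μg/mL

k = ln2/t½ = ln2/48 ≈ 0.014441 h⁻¹; fraction remaining f = e^(−kτ) = e^(−0.014441×169) ≈ 0.0871.
Accumulation ratio R = 1/(1 − f) ≈ 1/0.9129 ≈ 1.0954.
Each bolus raises the concentration by D/Vd = 1368/245 ≈ 5.584 μg/mL.
Cmax,ss = C₀/(1 − f) ≈ 5.584/0.9129 ≈ 6.117 μg/mL.
Peak 6.1 μg/mL vs MTC 10 μg/mL: below toxic threshold.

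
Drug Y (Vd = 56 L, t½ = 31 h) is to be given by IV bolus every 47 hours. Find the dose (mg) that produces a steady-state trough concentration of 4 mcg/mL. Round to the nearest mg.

τ/t½ = 47/31 ≈ 1.5161, so f = (1/2)^(47/31) ≈ 0.349623.
Cmin,ss = (D/Vd)·f/(1−f), so D = Cmin,ss·Vd·(1−f)/f.
D = 4 × 56 × (1−f)/f ≈ 4 × 56 × 1.86022 ≈ 416.69 mg.

417 mg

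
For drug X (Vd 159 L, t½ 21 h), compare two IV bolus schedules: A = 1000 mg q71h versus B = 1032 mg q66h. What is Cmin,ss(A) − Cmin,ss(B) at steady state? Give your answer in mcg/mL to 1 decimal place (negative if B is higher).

-0.2 mcg/mL

Regimen A: f = (1/2)^(71/21) ≈ 0.0960; Cmin,ss = (1000/159)·f/(1−f) ≈ 0.668 mcg/mL.
Regimen B: f = (1/2)^(66/21) ≈ 0.1132; Cmin,ss = (1032/159)·f/(1−f) ≈ 0.829 mcg/mL.
Difference ≈ 0.668 − 0.829 ≈ -0.161 mcg/mL.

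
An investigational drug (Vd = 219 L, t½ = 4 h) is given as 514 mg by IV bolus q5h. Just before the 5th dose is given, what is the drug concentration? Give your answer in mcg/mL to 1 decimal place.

f = (1/2)^(τ/t½) = (1/2)^(5/4) ≈ 0.4204.
C₀ = D/Vd = 514/219 ≈ 2.347 mcg/mL.
Before the 5th dose, 4 doses have been given. Superposition: Cmin = C₀·(f + f² + … + f^4).
≈ 2.347 × (0.4204 + 0.1767 + 0.0743 + 0.0312) ≈ 2.347 × 0.7026 ≈ 1.649 mcg/mL.

1.6 mcg/mL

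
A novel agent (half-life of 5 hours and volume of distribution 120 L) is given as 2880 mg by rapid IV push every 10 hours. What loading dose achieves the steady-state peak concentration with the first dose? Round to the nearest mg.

3840 mg

f = (1/2)^(10/5) ≈ 0.250000; accumulation ratio R = 1/(1−f) ≈ 1.33333.
Loading dose to hit Cmax,ss on first dose: D_load = D_maint·R ≈ 2880 × 1.33333 ≈ 3839.99 mg.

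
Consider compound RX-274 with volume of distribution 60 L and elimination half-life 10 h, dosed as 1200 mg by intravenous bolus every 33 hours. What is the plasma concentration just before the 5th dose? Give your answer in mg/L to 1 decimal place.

f = (1/2)^(τ/t½) = (1/2)^(33/10) ≈ 0.1015.
C₀ = D/Vd = 1200/60 ≈ 20.000 mg/L.
Before the 5th dose, 4 doses have been given. Superposition: Cmin = C₀·(f + f² + … + f^4).
≈ 20.000 × (0.1015 + 0.0103 + 0.0010 + 0.0001) ≈ 20.000 × 0.1129 ≈ 2.258 mg/L.

2.3 mg/L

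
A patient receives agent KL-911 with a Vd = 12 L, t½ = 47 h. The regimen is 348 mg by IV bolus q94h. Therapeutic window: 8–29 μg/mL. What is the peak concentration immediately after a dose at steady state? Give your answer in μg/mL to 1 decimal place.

τ = 94 h = 2 half-lives, so f = (1/2)^2 = 0.25.
Accumulation ratio R = 1/(1 − f) = 1/0.75 = 4/3.
Single-dose peak C₀ = D/Vd = 348/12 = 29 μg/mL.
Steady-state peak Cmax,ss = C₀·R = 29 × 4/3 ≈ 38.667 μg/mL.
Peak 38.7 μg/mL vs MTC 29 μg/mL: exceeds toxic threshold.

38.7 μg/mL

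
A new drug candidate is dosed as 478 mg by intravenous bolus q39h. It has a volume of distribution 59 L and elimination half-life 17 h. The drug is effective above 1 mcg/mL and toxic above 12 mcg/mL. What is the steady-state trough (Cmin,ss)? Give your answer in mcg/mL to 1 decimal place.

k = ln2/t½ = ln2/17 ≈ 0.040773 h⁻¹; fraction remaining f = e^(−kτ) = e^(−0.040773×39) ≈ 0.2039.
Accumulation ratio R = 1/(1 − f) ≈ 1/0.7961 ≈ 1.2561.
Single-dose peak C₀ = D/Vd = 478/59 ≈ 8.102 mcg/mL.
Cmax,ss = C₀/(1 − f) ≈ 8.102/0.7961 ≈ 10.177 mcg/mL.
One interval later, Cmin,ss = Cmax,ss·e^(−kτ) ≈ 10.177 × 0.2039 ≈ 2.075 mcg/mL.
Trough 2.1 mcg/mL vs MEC 1 mcg/mL: adequate.

2.1 mcg/mL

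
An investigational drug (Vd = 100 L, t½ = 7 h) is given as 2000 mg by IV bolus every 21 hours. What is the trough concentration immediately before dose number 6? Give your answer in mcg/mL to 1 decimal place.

f = (1/2)^(τ/t½) = (1/2)^(21/7) ≈ 0.1250.
C₀ = D/Vd = 2000/100 ≈ 20.000 mcg/mL.
Before the 6th dose, 5 doses have been given. Superposition: Cmin = C₀·(f + f² + … + f^5).
≈ 20.000 × (0.1250 + 0.0156 + 0.0020 + 0.0002 + 0.0000) ≈ 20.000 × 0.1428 ≈ 2.856 mcg/mL.

2.9 mcg/mL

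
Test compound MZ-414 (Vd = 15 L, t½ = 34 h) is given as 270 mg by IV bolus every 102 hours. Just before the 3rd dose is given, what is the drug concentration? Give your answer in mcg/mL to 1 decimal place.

2.5 mcg/mL

f = (1/2)^(τ/t½) = (1/2)^(102/34) ≈ 0.1250.
C₀ = D/Vd = 270/15 ≈ 18.000 mcg/mL.
Before the 3rd dose, 2 doses have been given. Superposition: Cmin = C₀·(f + f²).
≈ 18.000 × (0.1250 + 0.0156) ≈ 18.000 × 0.1406 ≈ 2.531 mcg/mL.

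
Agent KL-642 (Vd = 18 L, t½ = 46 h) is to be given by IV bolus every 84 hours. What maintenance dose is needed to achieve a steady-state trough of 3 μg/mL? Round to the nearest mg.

137 mg

τ/t½ = 84/46 ≈ 1.8261, so f = (1/2)^(84/46) ≈ 0.282029.
Cmin,ss = (D/Vd)·f/(1−f), so D = Cmin,ss·Vd·(1−f)/f.
D = 3 × 18 × (1−f)/f ≈ 3 × 18 × 2.54573 ≈ 137.47 mg.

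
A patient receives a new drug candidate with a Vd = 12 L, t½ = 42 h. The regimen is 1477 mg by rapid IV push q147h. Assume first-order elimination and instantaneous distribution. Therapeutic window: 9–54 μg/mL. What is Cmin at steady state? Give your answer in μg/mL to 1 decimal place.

Over one 147-h interval, 147/42 ≈ 3.5 half-lives elapse, leaving f ≈ 0.0884 of each dose.
Each bolus raises the concentration by D/Vd = 1477/12 ≈ 123.083 μg/mL.
Steady-state trough Cmin,ss = C₀·f/(1−f) ≈ 123.083 × 0.0884/0.9116 ≈ 11.936 μg/mL.
Trough 11.9 μg/mL vs MEC 9 μg/mL: adequate.

11.9 μg/mL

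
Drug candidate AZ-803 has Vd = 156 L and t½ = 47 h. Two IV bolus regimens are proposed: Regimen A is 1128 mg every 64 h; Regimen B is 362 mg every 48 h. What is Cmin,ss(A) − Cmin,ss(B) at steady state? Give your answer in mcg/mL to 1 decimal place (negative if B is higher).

2.4 mcg/mL

Regimen A: f = (1/2)^(64/47) ≈ 0.3891; Cmin,ss = (1128/156)·f/(1−f) ≈ 4.605 mcg/mL.
Regimen B: f = (1/2)^(48/47) ≈ 0.4927; Cmin,ss = (362/156)·f/(1−f) ≈ 2.254 mcg/mL.
Difference ≈ 4.605 − 2.254 ≈ 2.351 mcg/mL.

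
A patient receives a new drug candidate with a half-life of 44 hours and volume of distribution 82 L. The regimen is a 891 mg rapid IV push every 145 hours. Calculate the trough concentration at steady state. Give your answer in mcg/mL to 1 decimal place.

τ/t½ = 145/44 ≈ 3.2955, so fraction remaining f = (1/2)^(145/44) ≈ 0.1019.
At steady state, accumulation factor R = 1/(1 − e^(−kτ)) ≈ 1.1135.
Each bolus raises the concentration by D/Vd = 891/82 ≈ 10.866 mcg/mL.
Steady-state peak Cmax,ss = C₀·R ≈ 10.866 × 1.1135 ≈ 12.099 mcg/mL.
One interval later, Cmin,ss = Cmax,ss·e^(−kτ) ≈ 12.099 × 0.1019 ≈ 1.233 mcg/mL.

1.2 mcg/mL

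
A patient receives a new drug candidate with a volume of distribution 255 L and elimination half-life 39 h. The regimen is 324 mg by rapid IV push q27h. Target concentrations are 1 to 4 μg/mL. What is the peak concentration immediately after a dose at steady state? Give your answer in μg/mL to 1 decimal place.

3.3 μg/mL

τ/t½ = 27/39 ≈ 0.69231, so fraction remaining f = (1/2)^(27/39) ≈ 0.6189.
Accumulation ratio R = 1/(1 − f) ≈ 1/0.3811 ≈ 2.6240.
Each bolus raises the concentration by D/Vd = 324/255 ≈ 1.271 μg/mL.
Cmax,ss = C₀/(1 − f) ≈ 1.271/0.3811 ≈ 3.335 μg/mL.
Peak 3.3 μg/mL vs MTC 4 μg/mL: below toxic threshold.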